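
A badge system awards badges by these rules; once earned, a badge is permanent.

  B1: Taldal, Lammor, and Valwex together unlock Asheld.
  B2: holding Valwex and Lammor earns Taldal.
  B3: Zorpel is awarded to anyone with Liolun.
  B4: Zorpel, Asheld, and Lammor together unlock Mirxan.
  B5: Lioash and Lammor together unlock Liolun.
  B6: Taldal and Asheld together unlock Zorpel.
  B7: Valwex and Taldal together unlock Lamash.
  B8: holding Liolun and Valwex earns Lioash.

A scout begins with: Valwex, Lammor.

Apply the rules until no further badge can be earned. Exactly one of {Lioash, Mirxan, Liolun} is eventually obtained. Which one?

With Valwex and Lammor, Taldal is earned (B2).
With Taldal, Lammor, and Valwex, Asheld is earned (B1).
With Taldal and Asheld, Zorpel is earned (B6).
With Zorpel, Asheld, and Lammor, Mirxan is earned (B4).
Lioash would need Liolun and Valwex (B8), but Liolun is never earned. Liolun would need Lioash and Lammor (B5), but Lioash is never earned.

Mirxan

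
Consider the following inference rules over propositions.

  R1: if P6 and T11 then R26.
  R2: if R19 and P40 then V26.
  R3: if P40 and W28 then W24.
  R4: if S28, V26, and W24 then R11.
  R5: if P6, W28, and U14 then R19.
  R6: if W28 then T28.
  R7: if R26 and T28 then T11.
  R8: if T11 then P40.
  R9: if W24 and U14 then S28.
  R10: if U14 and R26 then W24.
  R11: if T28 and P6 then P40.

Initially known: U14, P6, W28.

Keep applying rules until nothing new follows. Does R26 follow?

R26 would need P6 and T11 (R1), but T11 is never established.

No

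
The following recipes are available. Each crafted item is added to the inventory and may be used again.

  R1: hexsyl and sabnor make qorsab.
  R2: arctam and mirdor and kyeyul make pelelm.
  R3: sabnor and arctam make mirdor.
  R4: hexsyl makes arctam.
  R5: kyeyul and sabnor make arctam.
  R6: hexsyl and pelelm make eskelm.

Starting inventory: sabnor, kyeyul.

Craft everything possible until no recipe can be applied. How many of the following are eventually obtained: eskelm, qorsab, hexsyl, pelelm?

1

kyeyul and sabnor → arctam (R5).
Using R3, sabnor and arctam make mirdor.
arctam and mirdor and kyeyul → pelelm (R2).
eskelm would need hexsyl and pelelm (R6), but hexsyl is never obtained.
qorsab would need hexsyl and sabnor (R1), but hexsyl is never obtained.
No rule produces hexsyl, and it is not given.
pelelm: reached.
Reached: pelelm — 1 of the 4.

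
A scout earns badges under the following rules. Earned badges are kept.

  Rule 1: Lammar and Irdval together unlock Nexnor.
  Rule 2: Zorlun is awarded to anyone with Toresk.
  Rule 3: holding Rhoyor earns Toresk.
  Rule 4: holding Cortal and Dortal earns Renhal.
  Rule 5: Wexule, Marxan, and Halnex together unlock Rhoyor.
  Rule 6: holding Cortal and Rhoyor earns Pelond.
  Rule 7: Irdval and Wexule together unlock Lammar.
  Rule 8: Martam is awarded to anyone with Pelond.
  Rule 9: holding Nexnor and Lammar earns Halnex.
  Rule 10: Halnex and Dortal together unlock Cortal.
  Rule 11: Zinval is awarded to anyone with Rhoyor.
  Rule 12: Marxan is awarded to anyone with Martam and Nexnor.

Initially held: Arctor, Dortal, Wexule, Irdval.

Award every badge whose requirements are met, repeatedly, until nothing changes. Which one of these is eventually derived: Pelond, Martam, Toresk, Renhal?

Renhal

With Irdval and Wexule, Lammar is earned (Rule 7).
With Lammar and Irdval, Nexnor is earned (Rule 1).
With Nexnor and Lammar, Halnex is earned (Rule 9).
With Halnex and Dortal, Cortal is earned (Rule 10).
With Cortal and Dortal, Renhal is earned (Rule 4).
Martam would need Pelond (Rule 8), but Pelond is never earned. Toresk would need Rhoyor (Rule 3), but Rhoyor is never earned. Pelond would need Cortal and Rhoyor (Rule 6), but Rhoyor is never earned.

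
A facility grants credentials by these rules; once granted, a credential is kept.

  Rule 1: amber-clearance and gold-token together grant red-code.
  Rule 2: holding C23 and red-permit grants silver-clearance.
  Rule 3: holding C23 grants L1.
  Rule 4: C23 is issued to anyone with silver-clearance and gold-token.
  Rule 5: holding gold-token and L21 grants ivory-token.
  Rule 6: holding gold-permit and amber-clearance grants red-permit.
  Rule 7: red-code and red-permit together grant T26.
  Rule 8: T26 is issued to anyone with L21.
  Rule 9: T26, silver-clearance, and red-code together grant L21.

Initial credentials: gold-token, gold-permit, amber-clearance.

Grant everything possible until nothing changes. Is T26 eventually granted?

Yes

Holding amber-clearance and gold-token grants red-code (Rule 1).
Holding gold-permit and amber-clearance grants red-permit (Rule 6).
Holding red-code and red-permit grants T26 (Rule 7).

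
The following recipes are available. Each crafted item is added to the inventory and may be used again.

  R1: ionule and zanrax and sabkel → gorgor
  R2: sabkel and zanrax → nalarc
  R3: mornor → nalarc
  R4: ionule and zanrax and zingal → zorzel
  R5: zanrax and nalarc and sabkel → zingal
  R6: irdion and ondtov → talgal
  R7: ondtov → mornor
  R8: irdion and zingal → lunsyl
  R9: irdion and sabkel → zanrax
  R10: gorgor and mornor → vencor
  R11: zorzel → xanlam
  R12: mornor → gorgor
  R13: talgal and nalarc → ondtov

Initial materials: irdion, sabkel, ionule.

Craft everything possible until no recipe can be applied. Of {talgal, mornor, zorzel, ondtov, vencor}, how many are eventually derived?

irdion and sabkel → zanrax (R9).
sabkel and zanrax → nalarc (R2).
zanrax and nalarc and sabkel → zingal (R5).
Using R4, ionule, zanrax, and zingal make zorzel.
talgal would need irdion and ondtov (R6), but ondtov is never obtained.
mornor would need ondtov (R7), but ondtov is never obtained.
zorzel: reached.
ondtov would need talgal and nalarc (R13), but talgal is never obtained.
vencor would need gorgor and mornor (R10), but mornor is never obtained.
Reached: zorzel — 1 of the 5.

1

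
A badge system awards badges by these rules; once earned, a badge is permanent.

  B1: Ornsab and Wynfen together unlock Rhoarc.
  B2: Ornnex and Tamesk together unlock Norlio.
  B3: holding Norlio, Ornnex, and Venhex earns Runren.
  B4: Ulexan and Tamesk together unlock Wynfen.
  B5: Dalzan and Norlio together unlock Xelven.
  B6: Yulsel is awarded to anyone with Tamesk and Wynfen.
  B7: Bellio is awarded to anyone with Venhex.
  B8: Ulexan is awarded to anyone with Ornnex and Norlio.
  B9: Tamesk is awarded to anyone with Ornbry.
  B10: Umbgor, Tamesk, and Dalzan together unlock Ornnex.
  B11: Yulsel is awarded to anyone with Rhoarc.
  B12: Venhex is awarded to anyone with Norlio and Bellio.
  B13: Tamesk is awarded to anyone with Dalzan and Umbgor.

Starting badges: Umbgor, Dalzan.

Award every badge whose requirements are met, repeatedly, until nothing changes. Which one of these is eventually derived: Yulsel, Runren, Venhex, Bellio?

With Dalzan and Umbgor, Tamesk is earned (B13).
With Umbgor, Tamesk, and Dalzan, Ornnex is earned (B10).
With Ornnex and Tamesk, Norlio is earned (B2).
With Ornnex and Norlio, Ulexan is earned (B8).
With Ulexan and Tamesk, Wynfen is earned (B4).
With Tamesk and Wynfen, Yulsel is earned (B6).
Bellio would need Venhex (B7), but Venhex is never earned. Venhex would need Norlio and Bellio (B12), but Bellio is never earned. Runren would need Norlio, Ornnex, and Venhex (B3), but Venhex is never earned.

Yulsel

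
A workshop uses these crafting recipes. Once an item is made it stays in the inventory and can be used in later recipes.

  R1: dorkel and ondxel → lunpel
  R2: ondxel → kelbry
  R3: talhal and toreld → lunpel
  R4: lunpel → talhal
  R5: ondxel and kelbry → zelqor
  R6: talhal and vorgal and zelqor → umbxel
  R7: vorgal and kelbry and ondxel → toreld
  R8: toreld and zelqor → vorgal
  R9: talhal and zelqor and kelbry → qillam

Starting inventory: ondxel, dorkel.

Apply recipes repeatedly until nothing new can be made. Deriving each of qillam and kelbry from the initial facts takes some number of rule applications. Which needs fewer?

kelbry: ondxel → kelbry (R2). [1 rule application]
qillam: dorkel and ondxel → lunpel (R1). ondxel → kelbry (R2). lunpel → talhal (R4). ondxel and kelbry → zelqor (R5). talhal and zelqor and kelbry → qillam (R9). [5 rule applications]
kelbry needs fewer.

kelbry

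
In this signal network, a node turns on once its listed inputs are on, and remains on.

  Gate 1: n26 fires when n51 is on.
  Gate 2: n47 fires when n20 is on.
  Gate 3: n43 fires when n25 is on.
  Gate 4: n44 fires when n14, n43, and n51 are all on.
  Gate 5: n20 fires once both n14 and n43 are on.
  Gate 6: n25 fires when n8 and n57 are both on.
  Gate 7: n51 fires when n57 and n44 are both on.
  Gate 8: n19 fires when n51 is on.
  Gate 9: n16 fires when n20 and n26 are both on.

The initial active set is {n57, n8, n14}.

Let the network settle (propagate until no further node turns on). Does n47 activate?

Yes

Gate 6: n8 and n57 on → n25 on.
Gate 3: n25 on → n43 on.
n14 and n43 are on, so n20 fires (Gate 5).
Gate 2: n20 on → n47 on.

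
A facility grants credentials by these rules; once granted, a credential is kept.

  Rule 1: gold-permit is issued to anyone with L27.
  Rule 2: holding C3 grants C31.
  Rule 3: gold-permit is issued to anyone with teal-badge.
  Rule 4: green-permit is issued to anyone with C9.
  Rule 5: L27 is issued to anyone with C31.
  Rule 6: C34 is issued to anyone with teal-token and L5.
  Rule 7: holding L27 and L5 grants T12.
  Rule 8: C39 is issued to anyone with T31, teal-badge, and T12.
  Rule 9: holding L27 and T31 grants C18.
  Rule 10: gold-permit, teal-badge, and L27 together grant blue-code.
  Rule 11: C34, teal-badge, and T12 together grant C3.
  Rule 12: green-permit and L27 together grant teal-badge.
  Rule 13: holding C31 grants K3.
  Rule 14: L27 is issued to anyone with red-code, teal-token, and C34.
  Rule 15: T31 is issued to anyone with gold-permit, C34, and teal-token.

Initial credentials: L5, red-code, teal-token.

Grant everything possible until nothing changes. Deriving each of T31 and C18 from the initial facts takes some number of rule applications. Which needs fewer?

T31: Holding teal-token and L5 grants C34 (Rule 6). Holding red-code, teal-token, and C34 grants L27 (Rule 14). Holding L27 grants gold-permit (Rule 1). Holding gold-permit, C34, and teal-token grants T31 (Rule 15). [4 rule applications]
C18: Holding teal-token and L5 grants C34 (Rule 6). Holding red-code, teal-token, and C34 grants L27 (Rule 14). Holding L27 grants gold-permit (Rule 1). Holding gold-permit, C34, and teal-token grants T31 (Rule 15). Holding L27 and T31 grants C18 (Rule 9). [5 rule applications]
T31 needs fewer.

T31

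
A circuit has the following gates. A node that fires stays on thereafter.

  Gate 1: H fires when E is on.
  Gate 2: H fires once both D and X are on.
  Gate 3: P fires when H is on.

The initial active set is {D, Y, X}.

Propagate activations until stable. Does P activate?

Gate 2: D and X on → H on.
H is on, so P fires (Gate 3).

Yes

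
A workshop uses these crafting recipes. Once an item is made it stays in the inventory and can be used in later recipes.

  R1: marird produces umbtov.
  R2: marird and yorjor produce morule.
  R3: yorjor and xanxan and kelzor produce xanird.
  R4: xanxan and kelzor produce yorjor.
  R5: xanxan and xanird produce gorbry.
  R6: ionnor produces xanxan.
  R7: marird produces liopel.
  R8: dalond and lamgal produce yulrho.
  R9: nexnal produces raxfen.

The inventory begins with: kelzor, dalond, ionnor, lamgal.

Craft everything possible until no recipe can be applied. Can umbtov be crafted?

umbtov would need marird (R1), but marird is never obtained.

No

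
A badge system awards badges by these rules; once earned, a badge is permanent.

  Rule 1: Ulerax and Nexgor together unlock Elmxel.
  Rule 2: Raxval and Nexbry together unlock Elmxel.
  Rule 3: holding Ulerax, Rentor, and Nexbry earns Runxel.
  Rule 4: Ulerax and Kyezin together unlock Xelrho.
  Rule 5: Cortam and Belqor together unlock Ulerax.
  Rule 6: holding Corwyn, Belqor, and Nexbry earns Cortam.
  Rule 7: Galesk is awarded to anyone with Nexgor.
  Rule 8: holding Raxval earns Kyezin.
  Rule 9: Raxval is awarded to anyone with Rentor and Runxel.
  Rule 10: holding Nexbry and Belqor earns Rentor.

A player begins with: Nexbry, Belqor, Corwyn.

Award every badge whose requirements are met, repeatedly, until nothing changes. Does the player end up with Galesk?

No

Galesk would need Nexgor (Rule 7), but Nexgor is never earned.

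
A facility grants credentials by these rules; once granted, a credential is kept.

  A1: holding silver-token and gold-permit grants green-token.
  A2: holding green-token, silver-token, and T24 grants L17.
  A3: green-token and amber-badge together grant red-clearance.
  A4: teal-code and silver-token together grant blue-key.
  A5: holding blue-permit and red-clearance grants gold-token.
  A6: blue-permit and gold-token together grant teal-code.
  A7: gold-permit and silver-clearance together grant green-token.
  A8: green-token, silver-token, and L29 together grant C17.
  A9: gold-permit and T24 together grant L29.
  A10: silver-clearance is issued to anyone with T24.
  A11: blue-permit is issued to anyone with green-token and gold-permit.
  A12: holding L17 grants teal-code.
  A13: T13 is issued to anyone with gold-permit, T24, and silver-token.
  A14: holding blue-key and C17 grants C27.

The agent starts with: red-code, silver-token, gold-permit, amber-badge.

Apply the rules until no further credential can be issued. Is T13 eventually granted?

No

T13 would need gold-permit, T24, and silver-token (A13), but T24 is never granted.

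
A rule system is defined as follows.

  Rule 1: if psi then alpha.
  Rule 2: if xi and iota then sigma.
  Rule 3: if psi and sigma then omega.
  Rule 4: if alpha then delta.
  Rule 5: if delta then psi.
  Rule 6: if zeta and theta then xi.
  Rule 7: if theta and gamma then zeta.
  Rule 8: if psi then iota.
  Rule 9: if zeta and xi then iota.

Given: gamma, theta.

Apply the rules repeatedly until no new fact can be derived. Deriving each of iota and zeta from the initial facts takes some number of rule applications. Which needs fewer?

zeta: From theta and gamma, Rule 7 gives zeta. [1 rule application]
iota: theta and gamma hold, so zeta follows (Rule 7). From zeta and theta, Rule 6 gives xi. zeta and xi hold, so iota follows (Rule 9). [3 rule applications]
zeta needs fewer.

zeta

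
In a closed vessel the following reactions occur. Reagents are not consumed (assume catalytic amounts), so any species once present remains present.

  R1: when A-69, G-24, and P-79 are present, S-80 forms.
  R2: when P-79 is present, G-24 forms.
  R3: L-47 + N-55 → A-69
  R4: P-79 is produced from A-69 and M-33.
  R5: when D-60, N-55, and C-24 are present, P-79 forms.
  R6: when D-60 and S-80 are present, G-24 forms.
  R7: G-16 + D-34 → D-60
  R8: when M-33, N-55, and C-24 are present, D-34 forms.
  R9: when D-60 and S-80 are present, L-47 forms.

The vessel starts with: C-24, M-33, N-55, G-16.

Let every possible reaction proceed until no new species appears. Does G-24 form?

Yes

M-33, N-55, and C-24 present → D-34 forms (R8).
G-16 and D-34 present → D-60 forms (R7).
D-60, N-55, and C-24 present → P-79 forms (R5).
P-79 present → G-24 forms (R2).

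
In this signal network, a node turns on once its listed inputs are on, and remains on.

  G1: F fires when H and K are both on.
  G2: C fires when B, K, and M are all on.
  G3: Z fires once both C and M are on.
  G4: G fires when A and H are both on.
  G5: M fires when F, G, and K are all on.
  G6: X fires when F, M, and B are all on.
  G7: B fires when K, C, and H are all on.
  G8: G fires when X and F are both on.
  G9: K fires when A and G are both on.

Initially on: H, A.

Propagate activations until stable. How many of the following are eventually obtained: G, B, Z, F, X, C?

G4: A and H on → G on.
A and G are on, so K fires (G9).
H and K are on, so F fires (G1).
G: reached.
B would need K, C, and H (G7), but C never turns on.
Z would need C and M (G3), but C never turns on.
F: reached.
X would need F, M, and B (G6), but B never turns on.
C would need B, K, and M (G2), but B never turns on.
Reached: G and F — 2 of the 6.

2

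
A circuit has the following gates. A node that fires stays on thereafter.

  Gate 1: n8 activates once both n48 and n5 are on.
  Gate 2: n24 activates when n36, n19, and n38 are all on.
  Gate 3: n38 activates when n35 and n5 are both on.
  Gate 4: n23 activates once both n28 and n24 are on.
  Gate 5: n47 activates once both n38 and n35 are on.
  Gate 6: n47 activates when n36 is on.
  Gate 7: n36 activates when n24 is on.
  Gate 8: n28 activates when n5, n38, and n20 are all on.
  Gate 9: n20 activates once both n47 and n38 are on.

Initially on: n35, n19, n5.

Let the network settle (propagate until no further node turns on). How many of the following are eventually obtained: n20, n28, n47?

n35 and n5 are on, so n38 activates (Gate 3).
Gate 5: n38 and n35 on → n47 on.
n47 and n38 are on, so n20 activates (Gate 9).
Gate 8: n5, n38, and n20 on → n28 on.
n20: reached.
n28: reached.
n47: reached.
All 3 are reached.

3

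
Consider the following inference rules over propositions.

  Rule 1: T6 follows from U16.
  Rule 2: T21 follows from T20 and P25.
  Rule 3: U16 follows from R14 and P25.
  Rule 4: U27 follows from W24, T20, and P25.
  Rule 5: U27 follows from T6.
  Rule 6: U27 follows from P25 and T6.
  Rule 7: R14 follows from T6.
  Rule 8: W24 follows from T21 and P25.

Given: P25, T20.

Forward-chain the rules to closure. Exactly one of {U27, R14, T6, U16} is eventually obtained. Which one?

U27

T20 and P25 hold, so T21 follows (Rule 2).
From T21 and P25, Rule 8 gives W24.
From W24, T20, and P25, Rule 4 gives U27.
T6 would need U16 (Rule 1), but U16 is never established. U16 would need R14 and P25 (Rule 3), but R14 is never established. R14 would need T6 (Rule 7), but T6 is never established.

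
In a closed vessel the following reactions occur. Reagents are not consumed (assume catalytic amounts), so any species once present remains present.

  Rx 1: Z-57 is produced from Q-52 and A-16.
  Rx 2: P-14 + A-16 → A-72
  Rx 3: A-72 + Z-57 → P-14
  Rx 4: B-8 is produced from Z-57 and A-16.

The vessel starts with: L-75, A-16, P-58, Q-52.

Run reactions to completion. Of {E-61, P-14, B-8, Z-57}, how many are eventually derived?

Q-52 and A-16 present → Z-57 forms (Rx 1).
Z-57 and A-16 present → B-8 forms (Rx 4).
No rule produces E-61, and it is not given.
P-14 would need A-72 and Z-57 (Rx 3), but A-72 never forms.
B-8: reached.
Z-57: reached.
Reached: B-8 and Z-57 — 2 of the 4.

2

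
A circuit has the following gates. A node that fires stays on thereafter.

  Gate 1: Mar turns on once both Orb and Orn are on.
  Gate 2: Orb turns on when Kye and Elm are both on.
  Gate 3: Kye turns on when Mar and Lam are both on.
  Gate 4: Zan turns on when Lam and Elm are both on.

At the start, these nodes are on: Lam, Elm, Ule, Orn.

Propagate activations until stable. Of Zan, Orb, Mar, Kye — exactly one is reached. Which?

Gate 4: Lam and Elm on → Zan on.
Mar would need Orb and Orn (Gate 1), but Orb never turns on. Orb would need Kye and Elm (Gate 2), but Kye never turns on. Kye would need Mar and Lam (Gate 3), but Mar never turns on.

Zan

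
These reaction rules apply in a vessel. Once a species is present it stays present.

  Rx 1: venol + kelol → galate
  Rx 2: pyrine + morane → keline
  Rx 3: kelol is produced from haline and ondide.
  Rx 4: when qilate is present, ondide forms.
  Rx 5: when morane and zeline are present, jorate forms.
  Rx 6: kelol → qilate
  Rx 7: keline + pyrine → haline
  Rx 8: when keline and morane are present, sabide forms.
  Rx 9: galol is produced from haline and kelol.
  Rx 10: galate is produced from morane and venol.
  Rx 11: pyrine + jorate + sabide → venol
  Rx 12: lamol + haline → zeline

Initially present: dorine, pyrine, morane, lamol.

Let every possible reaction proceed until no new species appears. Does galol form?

galol would need haline and kelol (Rx 9), but kelol never forms.

No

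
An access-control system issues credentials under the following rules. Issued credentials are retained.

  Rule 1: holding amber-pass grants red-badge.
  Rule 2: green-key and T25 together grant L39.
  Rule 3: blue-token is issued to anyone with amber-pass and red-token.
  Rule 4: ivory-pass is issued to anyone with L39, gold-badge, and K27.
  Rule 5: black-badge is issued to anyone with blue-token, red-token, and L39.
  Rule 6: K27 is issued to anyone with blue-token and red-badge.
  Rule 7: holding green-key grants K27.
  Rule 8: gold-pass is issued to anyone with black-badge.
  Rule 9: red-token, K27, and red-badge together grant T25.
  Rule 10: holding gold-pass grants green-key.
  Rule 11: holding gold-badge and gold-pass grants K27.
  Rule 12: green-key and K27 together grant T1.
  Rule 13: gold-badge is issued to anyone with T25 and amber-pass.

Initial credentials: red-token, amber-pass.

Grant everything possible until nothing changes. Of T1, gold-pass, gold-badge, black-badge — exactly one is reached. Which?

gold-badge

Holding amber-pass and red-token grants blue-token (Rule 3).
Holding amber-pass grants red-badge (Rule 1).
Holding blue-token and red-badge grants K27 (Rule 6).
Holding red-token, K27, and red-badge grants T25 (Rule 9).
Holding T25 and amber-pass grants gold-badge (Rule 13).
gold-pass would need black-badge (Rule 8), but black-badge is never granted. black-badge would need blue-token, red-token, and L39 (Rule 5), but L39 is never granted. T1 would need green-key and K27 (Rule 12), but green-key is never granted.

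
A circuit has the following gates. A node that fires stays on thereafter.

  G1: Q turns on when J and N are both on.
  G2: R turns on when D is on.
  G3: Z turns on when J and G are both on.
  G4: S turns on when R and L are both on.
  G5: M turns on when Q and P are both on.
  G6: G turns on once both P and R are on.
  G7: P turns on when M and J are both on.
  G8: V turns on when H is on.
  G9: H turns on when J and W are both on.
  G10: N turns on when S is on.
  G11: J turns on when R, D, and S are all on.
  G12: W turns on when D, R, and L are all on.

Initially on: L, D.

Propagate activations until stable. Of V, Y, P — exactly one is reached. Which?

D is on, so R turns on (G2).
G4: R and L on → S on.
D, R, and L are on, so W turns on (G12).
R, D, and S are on, so J turns on (G11).
J and W are on, so H turns on (G9).
G8: H on → V on.
No rule produces Y, and it is not given. P would need M and J (G7), but M never turns on.

V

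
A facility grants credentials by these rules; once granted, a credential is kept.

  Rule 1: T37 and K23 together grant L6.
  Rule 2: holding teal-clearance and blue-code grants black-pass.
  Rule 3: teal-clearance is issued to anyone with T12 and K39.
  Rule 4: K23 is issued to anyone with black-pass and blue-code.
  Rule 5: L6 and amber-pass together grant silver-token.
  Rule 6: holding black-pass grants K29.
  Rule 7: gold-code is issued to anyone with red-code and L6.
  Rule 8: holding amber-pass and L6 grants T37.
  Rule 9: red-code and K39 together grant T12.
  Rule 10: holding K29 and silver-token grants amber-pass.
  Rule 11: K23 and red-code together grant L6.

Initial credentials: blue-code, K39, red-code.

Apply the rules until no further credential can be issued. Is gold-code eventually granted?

Holding red-code and K39 grants T12 (Rule 9).
Holding T12 and K39 grants teal-clearance (Rule 3).
Holding teal-clearance and blue-code grants black-pass (Rule 2).
Holding black-pass and blue-code grants K23 (Rule 4).
Holding K23 and red-code grants L6 (Rule 11).
Holding red-code and L6 grants gold-code (Rule 7).

Yes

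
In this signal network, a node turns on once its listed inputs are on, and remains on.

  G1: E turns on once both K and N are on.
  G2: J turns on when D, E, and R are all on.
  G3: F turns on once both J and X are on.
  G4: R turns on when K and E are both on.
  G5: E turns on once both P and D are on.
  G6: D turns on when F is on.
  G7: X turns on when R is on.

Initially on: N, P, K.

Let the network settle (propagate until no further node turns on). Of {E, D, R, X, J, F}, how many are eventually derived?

G1: K and N on → E on.
G4: K and E on → R on.
G7: R on → X on.
E: reached.
D would need F (G6), but F never turns on.
R: reached.
X: reached.
J would need D, E, and R (G2), but D never turns on.
F would need J and X (G3), but J never turns on.
Reached: E, R, and X — 3 of the 6.

3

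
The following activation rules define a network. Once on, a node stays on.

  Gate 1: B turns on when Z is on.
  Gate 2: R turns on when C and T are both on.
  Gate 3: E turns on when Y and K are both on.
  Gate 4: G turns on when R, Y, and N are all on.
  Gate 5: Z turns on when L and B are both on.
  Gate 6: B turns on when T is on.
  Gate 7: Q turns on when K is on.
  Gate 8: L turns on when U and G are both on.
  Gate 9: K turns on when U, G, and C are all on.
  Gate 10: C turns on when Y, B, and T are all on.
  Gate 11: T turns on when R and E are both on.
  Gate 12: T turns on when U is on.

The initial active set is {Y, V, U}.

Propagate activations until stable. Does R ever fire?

Yes

Gate 12: U on → T on.
T is on, so B turns on (Gate 6).
Gate 10: Y, B, and T on → C on.
C and T are on, so R turns on (Gate 2).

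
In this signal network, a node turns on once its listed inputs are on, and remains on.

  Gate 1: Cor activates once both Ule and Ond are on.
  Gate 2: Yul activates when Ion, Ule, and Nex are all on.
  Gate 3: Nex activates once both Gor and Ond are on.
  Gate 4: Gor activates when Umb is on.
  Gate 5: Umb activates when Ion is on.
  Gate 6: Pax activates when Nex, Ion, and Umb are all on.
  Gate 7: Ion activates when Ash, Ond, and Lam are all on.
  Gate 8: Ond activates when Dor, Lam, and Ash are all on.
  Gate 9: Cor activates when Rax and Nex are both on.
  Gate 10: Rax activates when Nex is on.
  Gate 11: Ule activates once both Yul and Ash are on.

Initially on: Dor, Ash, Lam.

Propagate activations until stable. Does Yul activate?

Yul would need Ion, Ule, and Nex (Gate 2), but Ule never turns on.

No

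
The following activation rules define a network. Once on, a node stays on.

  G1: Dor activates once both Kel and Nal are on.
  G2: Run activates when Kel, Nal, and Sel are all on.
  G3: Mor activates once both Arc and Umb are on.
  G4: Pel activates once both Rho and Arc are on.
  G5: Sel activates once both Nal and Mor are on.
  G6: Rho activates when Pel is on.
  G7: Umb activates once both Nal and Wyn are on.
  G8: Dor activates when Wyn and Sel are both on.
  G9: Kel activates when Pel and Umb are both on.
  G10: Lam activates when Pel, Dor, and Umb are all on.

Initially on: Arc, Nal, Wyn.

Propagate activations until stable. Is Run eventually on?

No

Run would need Kel, Nal, and Sel (G2), but Kel never turns on.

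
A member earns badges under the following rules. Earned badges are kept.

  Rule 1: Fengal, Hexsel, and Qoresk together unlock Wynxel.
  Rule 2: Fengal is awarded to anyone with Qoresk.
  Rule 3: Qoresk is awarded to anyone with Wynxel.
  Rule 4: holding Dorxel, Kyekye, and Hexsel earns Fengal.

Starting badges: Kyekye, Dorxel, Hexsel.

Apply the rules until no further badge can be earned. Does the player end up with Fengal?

With Dorxel, Kyekye, and Hexsel, Fengal is earned (Rule 4).

Yes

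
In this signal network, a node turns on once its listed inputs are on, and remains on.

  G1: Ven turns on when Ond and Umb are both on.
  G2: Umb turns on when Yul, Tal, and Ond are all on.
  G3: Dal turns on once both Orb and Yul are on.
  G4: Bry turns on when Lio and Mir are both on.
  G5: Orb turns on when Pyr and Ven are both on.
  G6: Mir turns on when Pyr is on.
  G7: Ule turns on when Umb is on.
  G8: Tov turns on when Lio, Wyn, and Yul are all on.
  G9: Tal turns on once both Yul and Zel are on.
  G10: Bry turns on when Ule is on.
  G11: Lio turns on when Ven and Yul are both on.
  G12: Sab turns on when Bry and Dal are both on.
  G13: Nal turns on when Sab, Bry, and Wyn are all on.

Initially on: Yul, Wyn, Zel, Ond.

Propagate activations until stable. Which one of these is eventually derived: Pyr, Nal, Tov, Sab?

G9: Yul and Zel on → Tal on.
G2: Yul, Tal, and Ond on → Umb on.
G1: Ond and Umb on → Ven on.
G11: Ven and Yul on → Lio on.
Lio, Wyn, and Yul are on, so Tov turns on (G8).
No rule produces Pyr, and it is not given. Sab would need Bry and Dal (G12), but Dal never turns on. Nal would need Sab, Bry, and Wyn (G13), but Sab never turns on.

Tov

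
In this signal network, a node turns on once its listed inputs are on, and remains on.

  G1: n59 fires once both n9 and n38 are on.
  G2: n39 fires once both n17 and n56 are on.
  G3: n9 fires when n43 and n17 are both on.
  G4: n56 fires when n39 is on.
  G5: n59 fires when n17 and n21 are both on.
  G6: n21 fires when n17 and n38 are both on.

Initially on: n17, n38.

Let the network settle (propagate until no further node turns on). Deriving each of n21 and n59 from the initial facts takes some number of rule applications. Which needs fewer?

n21: G6: n17 and n38 on → n21 on. [1 rule application]
n59: G6: n17 and n38 on → n21 on. n17 and n21 are on, so n59 fires (G5). [2 rule applications]
n21 needs fewer.

n21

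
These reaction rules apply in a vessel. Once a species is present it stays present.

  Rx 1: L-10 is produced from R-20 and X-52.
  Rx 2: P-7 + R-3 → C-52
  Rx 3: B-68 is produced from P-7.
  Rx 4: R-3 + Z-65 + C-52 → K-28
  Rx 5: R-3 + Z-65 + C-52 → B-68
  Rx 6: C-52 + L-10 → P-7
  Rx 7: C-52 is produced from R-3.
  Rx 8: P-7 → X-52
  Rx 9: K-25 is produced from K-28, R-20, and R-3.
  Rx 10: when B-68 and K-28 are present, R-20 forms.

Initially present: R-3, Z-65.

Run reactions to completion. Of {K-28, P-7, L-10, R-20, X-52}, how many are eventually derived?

R-3 present → C-52 forms (Rx 7).
R-3, Z-65, and C-52 present → B-68 forms (Rx 5).
R-3, Z-65, and C-52 present → K-28 forms (Rx 4).
B-68 and K-28 present → R-20 forms (Rx 10).
K-28: reached.
P-7 would need C-52 and L-10 (Rx 6), but L-10 never forms.
L-10 would need R-20 and X-52 (Rx 1), but X-52 never forms.
R-20: reached.
X-52 would need P-7 (Rx 8), but P-7 never forms.
Reached: K-28 and R-20 — 2 of the 5.

2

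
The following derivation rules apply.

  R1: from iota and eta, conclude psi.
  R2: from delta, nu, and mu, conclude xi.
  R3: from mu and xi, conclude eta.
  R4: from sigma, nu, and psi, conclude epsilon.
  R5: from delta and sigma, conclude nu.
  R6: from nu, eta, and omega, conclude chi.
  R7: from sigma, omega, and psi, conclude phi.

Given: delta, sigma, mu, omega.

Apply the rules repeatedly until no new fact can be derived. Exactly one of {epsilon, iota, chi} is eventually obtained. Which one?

From delta and sigma, R5 gives nu.
delta, nu, and mu hold, so xi follows (R2).
From mu and xi, R3 gives eta.
From nu, eta, and omega, R6 gives chi.
epsilon would need sigma, nu, and psi (R4), but psi is never established. No rule produces iota, and it is not given.

chi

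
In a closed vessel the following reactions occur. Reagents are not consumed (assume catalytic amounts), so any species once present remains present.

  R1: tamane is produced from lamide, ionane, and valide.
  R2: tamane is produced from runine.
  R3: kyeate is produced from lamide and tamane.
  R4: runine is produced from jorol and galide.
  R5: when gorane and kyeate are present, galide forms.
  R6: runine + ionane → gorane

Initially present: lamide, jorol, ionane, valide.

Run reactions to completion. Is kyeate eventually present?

lamide, ionane, and valide present → tamane forms (R1).
lamide and tamane present → kyeate forms (R3).

Yes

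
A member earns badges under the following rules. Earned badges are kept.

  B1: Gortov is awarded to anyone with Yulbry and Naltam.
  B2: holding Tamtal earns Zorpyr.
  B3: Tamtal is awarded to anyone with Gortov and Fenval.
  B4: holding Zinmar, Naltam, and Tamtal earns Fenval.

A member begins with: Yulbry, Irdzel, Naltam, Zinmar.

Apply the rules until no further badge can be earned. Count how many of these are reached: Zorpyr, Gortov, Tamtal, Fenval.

1

With Yulbry and Naltam, Gortov is earned (B1).
Zorpyr would need Tamtal (B2), but Tamtal is never earned.
Gortov: reached.
Tamtal would need Gortov and Fenval (B3), but Fenval is never earned.
Fenval would need Zinmar, Naltam, and Tamtal (B4), but Tamtal is never earned.
Reached: Gortov — 1 of the 4.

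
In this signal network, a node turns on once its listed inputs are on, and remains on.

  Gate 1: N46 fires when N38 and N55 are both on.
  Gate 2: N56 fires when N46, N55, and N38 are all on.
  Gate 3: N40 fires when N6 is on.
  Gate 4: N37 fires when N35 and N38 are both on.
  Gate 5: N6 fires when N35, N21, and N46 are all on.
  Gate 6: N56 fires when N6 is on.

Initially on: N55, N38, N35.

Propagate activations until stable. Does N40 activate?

No

N40 would need N6 (Gate 3), but N6 never turns on.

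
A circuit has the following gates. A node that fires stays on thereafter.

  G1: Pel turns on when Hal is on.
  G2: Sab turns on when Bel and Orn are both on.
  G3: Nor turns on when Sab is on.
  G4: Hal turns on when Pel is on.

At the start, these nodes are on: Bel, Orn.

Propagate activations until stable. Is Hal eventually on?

No

Hal would need Pel (G4), but Pel never turns on.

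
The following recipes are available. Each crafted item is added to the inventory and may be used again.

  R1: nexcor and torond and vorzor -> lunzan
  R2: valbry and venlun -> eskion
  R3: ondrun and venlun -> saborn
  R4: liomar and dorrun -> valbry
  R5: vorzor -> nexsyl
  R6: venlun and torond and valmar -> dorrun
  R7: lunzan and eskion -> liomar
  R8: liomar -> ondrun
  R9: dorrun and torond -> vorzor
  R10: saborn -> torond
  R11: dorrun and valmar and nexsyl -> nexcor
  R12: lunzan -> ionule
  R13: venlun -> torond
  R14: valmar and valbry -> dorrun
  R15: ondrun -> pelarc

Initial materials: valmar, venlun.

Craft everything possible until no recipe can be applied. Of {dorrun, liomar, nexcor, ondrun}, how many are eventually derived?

Using R13, venlun makes torond.
venlun and torond and valmar -> dorrun (R6).
dorrun and torond -> vorzor (R9).
vorzor -> nexsyl (R5).
Using R11, dorrun, valmar, and nexsyl make nexcor.
dorrun: reached.
liomar would need lunzan and eskion (R7), but eskion is never obtained.
nexcor: reached.
ondrun would need liomar (R8), but liomar is never obtained.
Reached: dorrun and nexcor — 2 of the 4.

2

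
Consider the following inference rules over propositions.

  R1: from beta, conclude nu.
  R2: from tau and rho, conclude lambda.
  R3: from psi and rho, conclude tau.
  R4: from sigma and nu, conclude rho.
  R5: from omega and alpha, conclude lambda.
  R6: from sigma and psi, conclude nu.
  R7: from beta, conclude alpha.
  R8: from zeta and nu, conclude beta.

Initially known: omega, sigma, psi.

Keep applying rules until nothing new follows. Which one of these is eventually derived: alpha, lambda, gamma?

lambda

From sigma and psi, R6 gives nu.
From sigma and nu, R4 gives rho.
psi and rho hold, so tau follows (R3).
From tau and rho, R2 gives lambda.
No rule produces gamma, and it is not given. alpha would need beta (R7), but beta is never established.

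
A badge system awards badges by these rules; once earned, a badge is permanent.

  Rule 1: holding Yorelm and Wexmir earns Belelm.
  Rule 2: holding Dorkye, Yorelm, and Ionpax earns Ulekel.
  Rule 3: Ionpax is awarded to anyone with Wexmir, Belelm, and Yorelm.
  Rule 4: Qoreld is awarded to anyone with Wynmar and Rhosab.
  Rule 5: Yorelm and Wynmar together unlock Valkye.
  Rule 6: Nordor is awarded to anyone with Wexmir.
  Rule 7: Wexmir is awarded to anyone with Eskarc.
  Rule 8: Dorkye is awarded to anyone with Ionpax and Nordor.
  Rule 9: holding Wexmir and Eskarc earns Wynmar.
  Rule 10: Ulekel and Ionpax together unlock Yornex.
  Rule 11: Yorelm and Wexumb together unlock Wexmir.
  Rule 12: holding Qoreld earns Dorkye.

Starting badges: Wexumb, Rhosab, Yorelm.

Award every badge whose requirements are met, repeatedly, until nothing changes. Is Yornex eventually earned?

With Yorelm and Wexumb, Wexmir is earned (Rule 11).
With Wexmir, Nordor is earned (Rule 6).
With Yorelm and Wexmir, Belelm is earned (Rule 1).
With Wexmir, Belelm, and Yorelm, Ionpax is earned (Rule 3).
With Ionpax and Nordor, Dorkye is earned (Rule 8).
With Dorkye, Yorelm, and Ionpax, Ulekel is earned (Rule 2).
With Ulekel and Ionpax, Yornex is earned (Rule 10).

Yes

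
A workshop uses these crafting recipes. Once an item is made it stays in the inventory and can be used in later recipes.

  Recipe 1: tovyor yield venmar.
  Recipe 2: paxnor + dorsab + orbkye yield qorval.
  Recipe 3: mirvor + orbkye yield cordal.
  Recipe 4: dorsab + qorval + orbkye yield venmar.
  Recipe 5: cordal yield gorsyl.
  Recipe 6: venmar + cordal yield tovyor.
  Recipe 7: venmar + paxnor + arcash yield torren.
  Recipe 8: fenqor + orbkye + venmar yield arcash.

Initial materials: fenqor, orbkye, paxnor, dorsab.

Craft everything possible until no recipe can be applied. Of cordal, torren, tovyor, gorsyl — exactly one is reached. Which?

torren

Using Recipe 2, paxnor, dorsab, and orbkye make qorval.
Using Recipe 4, dorsab, qorval, and orbkye make venmar.
fenqor + orbkye + venmar → arcash (Recipe 8).
venmar + paxnor + arcash → torren (Recipe 7).
cordal would need mirvor and orbkye (Recipe 3), but mirvor is never obtained. gorsyl would need cordal (Recipe 5), but cordal is never obtained. tovyor would need venmar and cordal (Recipe 6), but cordal is never obtained.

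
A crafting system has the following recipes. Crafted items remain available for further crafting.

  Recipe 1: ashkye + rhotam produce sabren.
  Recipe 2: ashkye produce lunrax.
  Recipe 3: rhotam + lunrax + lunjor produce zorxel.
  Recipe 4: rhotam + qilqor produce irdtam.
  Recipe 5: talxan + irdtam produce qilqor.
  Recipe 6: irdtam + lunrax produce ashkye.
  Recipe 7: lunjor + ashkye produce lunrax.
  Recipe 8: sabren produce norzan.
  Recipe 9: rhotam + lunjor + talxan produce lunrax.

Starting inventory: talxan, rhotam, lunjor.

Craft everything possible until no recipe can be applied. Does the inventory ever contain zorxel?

Yes

rhotam + lunjor + talxan → lunrax (Recipe 9).
Using Recipe 3, rhotam, lunrax, and lunjor make zorxel.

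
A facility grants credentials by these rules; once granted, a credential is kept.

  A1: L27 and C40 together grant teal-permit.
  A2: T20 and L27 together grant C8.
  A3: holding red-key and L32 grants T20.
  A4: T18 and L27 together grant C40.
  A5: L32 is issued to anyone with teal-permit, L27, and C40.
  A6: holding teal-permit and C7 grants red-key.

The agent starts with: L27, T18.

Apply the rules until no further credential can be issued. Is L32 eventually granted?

Yes

Holding T18 and L27 grants C40 (A4).
Holding L27 and C40 grants teal-permit (A1).
Holding teal-permit, L27, and C40 grants L32 (A5).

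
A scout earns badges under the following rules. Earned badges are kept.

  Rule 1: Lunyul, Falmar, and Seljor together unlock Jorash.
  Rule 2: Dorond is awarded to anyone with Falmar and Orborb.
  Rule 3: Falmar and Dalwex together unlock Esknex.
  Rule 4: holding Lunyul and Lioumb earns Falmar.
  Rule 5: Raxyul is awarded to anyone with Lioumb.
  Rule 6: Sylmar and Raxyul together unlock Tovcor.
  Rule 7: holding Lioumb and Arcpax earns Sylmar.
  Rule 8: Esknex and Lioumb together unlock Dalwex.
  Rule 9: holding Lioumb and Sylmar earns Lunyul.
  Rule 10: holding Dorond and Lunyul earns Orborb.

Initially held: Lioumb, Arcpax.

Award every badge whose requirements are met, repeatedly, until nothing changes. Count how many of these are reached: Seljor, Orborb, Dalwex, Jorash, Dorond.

No rule produces Seljor, and it is not given.
Orborb would need Dorond and Lunyul (Rule 10), but Dorond is never earned.
Dalwex would need Esknex and Lioumb (Rule 8), but Esknex is never earned.
Jorash would need Lunyul, Falmar, and Seljor (Rule 1), but Seljor is never earned.
Dorond would need Falmar and Orborb (Rule 2), but Orborb is never earned.
None of the 5 are reached.

0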